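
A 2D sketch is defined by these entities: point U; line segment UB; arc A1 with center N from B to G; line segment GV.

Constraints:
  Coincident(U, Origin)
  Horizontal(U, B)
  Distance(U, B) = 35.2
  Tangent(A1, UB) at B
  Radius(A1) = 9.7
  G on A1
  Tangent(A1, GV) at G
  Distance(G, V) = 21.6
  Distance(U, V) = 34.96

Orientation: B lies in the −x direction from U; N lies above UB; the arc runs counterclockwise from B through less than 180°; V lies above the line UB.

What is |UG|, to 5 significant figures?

26.816

U is at the origin; UB is horizontal with |UB| = 35.2 and B on the −x side, so B = (-35.200, 0.0000). A1 meets UB tangentially, so NB is at right angles to UB, so N = B + (0, 9.7) = (-35.200, 9.7000). Since NG ⟂ GV (tangency), |NV| = √(9.7² + 21.6²) = 23.678 regardless of where G sits on A1. So V lies on both circle(U, 34.96) and circle(N, 23.678); the above-UB intersection is V = (-20.537, 28.292). G is the foot of the tangent from V: G = (-25.791, 7.3405).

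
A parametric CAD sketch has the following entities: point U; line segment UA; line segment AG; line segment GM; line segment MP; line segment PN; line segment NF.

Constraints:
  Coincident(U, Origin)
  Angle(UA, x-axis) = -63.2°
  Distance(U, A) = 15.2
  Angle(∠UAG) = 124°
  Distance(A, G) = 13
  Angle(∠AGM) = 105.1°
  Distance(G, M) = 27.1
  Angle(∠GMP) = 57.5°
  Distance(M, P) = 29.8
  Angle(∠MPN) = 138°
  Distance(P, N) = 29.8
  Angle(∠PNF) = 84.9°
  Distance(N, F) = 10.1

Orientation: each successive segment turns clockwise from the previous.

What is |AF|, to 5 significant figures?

19.253

U is at the origin; UA runs at -63.2° with length 15.2, so A = (6.8533, -13.567). ∠UAG = 124.0° gives AG at -119.20° from the x-axis; with |AG| = 13.0, G = (0.51116, -24.915). ∠AGM = 105.1° gives GM at 165.90° from the x-axis; with |GM| = 27.1, M = (-25.772, -18.313). ∠GMP = 57.5° gives MP at 43.400° from the x-axis; with |MP| = 29.8, P = (-4.1204, 2.1619). ∠MPN = 138.0° gives PN at 1.4000° from the x-axis; with |PN| = 29.8, N = (25.671, 2.8900). ∠PNF = 84.9° gives NF at -93.700° from the x-axis; with |NF| = 10.1, F = (25.019, -7.1890). Then |AF| = |F − A| = 19.253.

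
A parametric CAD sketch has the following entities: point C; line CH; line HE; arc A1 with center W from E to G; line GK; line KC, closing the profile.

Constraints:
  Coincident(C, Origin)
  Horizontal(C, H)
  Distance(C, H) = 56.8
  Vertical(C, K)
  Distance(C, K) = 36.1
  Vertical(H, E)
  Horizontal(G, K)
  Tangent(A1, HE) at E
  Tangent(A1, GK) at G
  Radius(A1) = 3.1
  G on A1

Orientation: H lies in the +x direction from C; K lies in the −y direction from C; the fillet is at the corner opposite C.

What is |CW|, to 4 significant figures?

63.03

C is at the origin; C and H share the same y with |CH| = 56.8 and H on the +x side, so H = (56.80, 0.000). C and K share the same x with |CK| = 36.1 and K on the −y side, so K = (0.000, -36.10). The virtual corner opposite C is at (56.80, -36.10). The tangent condition forces WE to be normal to HE and tangency of A1 to GK means the radius WG is perpendicular to GK, with radius 3.1, so the center W sits 3.1 in from both sides at W = (53.70, -33.00). Then |CW| = |W − C| = 63.03.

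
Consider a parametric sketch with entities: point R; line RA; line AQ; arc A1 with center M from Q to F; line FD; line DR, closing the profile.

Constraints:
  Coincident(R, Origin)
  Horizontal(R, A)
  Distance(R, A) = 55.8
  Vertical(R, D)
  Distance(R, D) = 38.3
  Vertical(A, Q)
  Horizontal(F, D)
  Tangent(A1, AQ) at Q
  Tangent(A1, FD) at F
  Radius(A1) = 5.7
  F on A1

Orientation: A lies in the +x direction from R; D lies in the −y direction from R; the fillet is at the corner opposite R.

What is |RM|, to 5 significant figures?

59.773

R is at the origin; R and A share the same y with |RA| = 55.8 and A on the +x side, so A = (55.800, 0.0000). R and D share the same x with |RD| = 38.3 and D on the −y side, so D = (0.0000, -38.300). The virtual corner opposite R is at (55.800, -38.300). Since A1 is tangent to AQ there, MQ ⟂ AQ and since A1 is tangent to FD there, MF ⟂ FD, with radius 5.7, so the center M sits 5.7 in from both sides at M = (50.100, -32.600). Then |RM| = |M − R| = 59.773.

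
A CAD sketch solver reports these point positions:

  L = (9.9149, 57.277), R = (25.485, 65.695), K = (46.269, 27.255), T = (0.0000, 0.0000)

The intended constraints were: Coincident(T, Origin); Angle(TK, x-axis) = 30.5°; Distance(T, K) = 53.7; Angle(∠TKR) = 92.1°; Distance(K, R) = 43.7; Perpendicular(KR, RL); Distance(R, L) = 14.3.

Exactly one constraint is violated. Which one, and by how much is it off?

Distance(R, L) = 14.3 — off by 3.40.

T = (0.00, 0.00) ✓; TK at 30.50° ✓; |TK| = 53.70 ✓; ∠TKR = 92.10° ✓; |KR| = 43.70 ✓; ∠(KR, RL) = 90.00° ✓; |RL| = 17.70 ✗.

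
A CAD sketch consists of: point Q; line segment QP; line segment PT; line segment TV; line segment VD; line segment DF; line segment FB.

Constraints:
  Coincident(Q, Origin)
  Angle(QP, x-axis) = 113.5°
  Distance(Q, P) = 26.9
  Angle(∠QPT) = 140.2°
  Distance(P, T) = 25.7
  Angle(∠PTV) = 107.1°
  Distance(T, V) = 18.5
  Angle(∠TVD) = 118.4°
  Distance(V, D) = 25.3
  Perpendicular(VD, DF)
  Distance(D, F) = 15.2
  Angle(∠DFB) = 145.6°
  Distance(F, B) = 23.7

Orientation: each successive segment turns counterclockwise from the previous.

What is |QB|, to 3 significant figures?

24.2

The perpendicularity gives DF at right angles to VD, so DF runs at 17.8°; with |DF| = 15.2, F = (-24.3, 3.42). ∠DFB = 145.6° gives FB at 52.2° from the x-axis; with |FB| = 23.7, B = (-9.76, 22.1). Then |QB| = |B − Q| = 24.2.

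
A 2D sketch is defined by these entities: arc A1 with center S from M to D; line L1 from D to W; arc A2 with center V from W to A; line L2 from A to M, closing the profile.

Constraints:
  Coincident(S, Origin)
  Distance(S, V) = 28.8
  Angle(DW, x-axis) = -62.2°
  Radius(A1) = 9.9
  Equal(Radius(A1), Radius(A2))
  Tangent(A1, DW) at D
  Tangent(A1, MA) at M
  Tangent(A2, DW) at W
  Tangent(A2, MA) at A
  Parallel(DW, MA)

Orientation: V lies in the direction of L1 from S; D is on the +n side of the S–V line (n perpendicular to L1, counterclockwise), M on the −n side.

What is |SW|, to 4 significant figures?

30.45

Tangency of A1 to both parallel lines with radius 9.9 puts D and M at S ± 9.9·n: D = (8.757, 4.617), M = (-8.757, -4.617). Equal radii place W and A the same way about V: W = V + 9.9·n = (22.19, -20.86), A = V − 9.9·n = (4.675, -30.09). Then |SW| = |W − S| = 30.45.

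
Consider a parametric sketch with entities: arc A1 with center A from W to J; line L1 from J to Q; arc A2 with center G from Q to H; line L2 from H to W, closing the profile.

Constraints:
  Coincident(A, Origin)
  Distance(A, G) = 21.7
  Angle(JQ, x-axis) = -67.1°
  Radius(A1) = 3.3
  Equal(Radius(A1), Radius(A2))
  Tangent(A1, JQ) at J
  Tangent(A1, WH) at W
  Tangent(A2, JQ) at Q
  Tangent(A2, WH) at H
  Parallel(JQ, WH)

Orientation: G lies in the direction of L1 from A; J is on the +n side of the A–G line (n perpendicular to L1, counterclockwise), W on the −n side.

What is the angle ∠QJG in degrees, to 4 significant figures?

8.647°

The slot axis is L1's direction at -67.1°, so u = (cos -67.1°, sin -67.1°) = (0.3891, -0.9212) and n = (−sin -67.1°, cos -67.1°) = (0.9212, 0.3891). A is at the origin and G lies 21.7 along u from A, so G = 21.7·u = (8.444, -19.99). Tangency of A1 to both parallel lines with radius 3.3 puts J and W at A ± 3.3·n: J = (3.040, 1.284), W = (-3.040, -1.284). Equal radii place Q and H the same way about G: Q = G + 3.3·n = (11.48, -18.71), H = G − 3.3·n = (5.404, -21.27). Then cos ∠QJG = JQ·JG / (|JQ||JG|), giving 8.647°.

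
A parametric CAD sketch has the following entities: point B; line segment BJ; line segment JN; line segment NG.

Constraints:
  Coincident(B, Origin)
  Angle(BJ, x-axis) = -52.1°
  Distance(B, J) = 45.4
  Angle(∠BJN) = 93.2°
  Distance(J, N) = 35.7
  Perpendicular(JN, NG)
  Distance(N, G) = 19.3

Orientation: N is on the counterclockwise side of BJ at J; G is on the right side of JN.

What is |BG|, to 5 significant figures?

75.092

∠BJN = 93.2°, so JN runs at -52.1° + (180° − 93.2°) = 34.700° from the x-axis; with |JN| = 35.7, N = J + 35.7·(cos 34.700°, sin 34.700°) = (57.239, -15.501). JN ⟂ NG; with |NG| = 19.3 on the right of JN, G = N + 19.3·(0.56928, -0.82214) = (68.226, -31.369). Then |BG| = |G − B| = 75.092.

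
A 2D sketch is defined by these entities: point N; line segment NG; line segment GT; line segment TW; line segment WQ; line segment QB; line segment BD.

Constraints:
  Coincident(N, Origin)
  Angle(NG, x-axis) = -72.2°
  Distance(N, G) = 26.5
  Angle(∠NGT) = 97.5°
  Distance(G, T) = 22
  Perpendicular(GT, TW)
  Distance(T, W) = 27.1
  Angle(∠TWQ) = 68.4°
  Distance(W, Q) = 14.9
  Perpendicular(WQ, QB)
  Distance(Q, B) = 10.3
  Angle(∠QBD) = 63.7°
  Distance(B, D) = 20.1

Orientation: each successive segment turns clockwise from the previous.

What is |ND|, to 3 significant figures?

28.9

N is at the origin; NG runs at -72.2° with length 26.5, so G = (8.10, -25.2). ∠NGT = 97.5° gives GT at -155° from the x-axis; with |GT| = 22.0, T = (-11.8, -34.6). The perpendicularity gives TW at right angles to GT, so TW runs at 115°; with |TW| = 27.1, W = (-23.4, -10.1). ∠TWQ = 68.4° gives WQ at 3.70° from the x-axis; with |WQ| = 14.9, Q = (-8.50, -9.17). WQ is perpendicular to QB, so QB runs at -86.3°; with |QB| = 10.3, B = (-7.84, -19.4). ∠QBD = 63.7° gives BD at 157° from the x-axis; with |BD| = 20.1, D = (-26.4, -11.7). Then |ND| = |D − N| = 28.9.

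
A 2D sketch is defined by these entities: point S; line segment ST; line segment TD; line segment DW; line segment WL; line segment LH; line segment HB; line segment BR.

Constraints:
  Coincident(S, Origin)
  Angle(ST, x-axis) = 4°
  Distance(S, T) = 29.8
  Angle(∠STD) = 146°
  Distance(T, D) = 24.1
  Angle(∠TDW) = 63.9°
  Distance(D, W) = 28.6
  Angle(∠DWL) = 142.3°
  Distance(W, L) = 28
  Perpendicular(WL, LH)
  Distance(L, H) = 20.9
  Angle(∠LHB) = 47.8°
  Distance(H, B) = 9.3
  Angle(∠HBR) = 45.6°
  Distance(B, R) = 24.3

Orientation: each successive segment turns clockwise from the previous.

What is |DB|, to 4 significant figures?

43.83

S is at the origin; ST runs at 4.0° with length 29.8, so T = (29.73, 2.079). ∠STD = 146.0° gives TD at -30.00° from the x-axis; with |TD| = 24.1, D = (50.60, -9.971). ∠TDW = 63.9° gives DW at -146.1° from the x-axis; with |DW| = 28.6, W = (26.86, -25.92). ∠DWL = 142.3° gives WL at 176.2° from the x-axis; with |WL| = 28.0, L = (-1.078, -24.07). WL is perpendicular to LH, so LH runs at 86.20°; with |LH| = 20.9, H = (0.3070, -3.213). ∠LHB = 47.8° gives HB at -46.00° from the x-axis; with |HB| = 9.3, B = (6.767, -9.903). Then |DB| = |B − D| = 43.83.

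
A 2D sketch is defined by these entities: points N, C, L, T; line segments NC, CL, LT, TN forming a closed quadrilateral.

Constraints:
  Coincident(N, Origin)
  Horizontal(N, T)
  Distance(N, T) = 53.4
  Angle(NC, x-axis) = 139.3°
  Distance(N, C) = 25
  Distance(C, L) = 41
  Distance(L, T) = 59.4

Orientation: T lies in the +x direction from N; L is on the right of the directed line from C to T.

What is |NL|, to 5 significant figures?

21.195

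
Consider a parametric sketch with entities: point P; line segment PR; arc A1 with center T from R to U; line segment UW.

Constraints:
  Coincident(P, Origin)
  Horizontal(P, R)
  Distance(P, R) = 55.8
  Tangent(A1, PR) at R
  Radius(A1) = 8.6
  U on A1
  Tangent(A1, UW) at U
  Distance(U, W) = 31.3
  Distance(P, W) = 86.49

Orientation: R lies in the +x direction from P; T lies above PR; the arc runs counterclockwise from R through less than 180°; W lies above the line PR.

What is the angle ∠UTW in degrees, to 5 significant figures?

74.637°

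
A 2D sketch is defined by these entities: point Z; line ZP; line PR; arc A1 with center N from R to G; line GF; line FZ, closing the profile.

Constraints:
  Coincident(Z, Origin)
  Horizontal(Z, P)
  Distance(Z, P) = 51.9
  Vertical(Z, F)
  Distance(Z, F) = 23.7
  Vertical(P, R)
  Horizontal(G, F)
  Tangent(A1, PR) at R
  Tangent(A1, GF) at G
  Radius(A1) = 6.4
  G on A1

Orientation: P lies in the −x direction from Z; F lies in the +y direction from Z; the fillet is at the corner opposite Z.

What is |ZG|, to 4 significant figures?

51.30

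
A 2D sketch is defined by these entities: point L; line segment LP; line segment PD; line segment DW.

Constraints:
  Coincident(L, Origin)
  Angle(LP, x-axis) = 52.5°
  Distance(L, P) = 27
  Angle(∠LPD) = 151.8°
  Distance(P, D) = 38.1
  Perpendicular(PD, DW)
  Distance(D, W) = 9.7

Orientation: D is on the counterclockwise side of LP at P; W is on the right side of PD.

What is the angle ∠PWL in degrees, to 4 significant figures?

5.660°

L is at the origin; LP runs at 52.5° with length 27.0, so P = 27.0·(cos 52.5°, sin 52.5°) = (16.44, 21.42). ∠LPD = 151.8°, so PD runs at 52.5° + (180° − 151.8°) = 80.70° from the x-axis; with |PD| = 38.1, D = P + 38.1·(cos 80.70°, sin 80.70°) = (22.59, 59.02). PD is perpendicular to DW; with |DW| = 9.7 on the right of PD, W = D + 9.7·(0.9869, -0.1616) = (32.17, 57.45). Then cos ∠PWL = WP·WL / (|WP||WL|), giving 5.660°.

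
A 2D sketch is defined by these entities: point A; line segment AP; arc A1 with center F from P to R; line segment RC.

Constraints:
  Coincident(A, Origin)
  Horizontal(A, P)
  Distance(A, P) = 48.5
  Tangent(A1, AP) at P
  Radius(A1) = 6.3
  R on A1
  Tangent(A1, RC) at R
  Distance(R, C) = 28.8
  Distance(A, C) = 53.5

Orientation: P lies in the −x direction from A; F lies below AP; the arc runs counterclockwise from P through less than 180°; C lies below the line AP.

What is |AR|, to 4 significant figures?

54.86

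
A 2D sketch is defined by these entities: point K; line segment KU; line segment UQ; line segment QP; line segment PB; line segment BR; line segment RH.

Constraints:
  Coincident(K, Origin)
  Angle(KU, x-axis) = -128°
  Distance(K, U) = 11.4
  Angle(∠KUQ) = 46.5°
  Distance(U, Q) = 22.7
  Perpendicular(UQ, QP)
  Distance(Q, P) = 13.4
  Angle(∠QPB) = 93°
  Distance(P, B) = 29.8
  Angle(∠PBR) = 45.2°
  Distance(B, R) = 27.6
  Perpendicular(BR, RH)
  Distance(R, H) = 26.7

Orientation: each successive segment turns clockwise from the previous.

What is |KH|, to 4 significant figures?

23.72

∠PBR = 45.2° gives BR at 146.7° from the x-axis; with |BR| = 27.6, R = (-14.25, 1.399). BR ⟂ RH, so RH runs at 56.70°; with |RH| = 26.7, H = (0.4108, 23.72). Then |KH| = |H − K| = 23.72.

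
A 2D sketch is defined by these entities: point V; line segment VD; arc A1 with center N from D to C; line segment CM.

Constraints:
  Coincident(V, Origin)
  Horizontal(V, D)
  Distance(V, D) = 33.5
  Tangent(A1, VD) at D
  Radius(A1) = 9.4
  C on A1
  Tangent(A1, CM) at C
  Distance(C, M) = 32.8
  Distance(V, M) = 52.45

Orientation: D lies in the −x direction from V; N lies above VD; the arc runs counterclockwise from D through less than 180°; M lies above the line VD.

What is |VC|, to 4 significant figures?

26.58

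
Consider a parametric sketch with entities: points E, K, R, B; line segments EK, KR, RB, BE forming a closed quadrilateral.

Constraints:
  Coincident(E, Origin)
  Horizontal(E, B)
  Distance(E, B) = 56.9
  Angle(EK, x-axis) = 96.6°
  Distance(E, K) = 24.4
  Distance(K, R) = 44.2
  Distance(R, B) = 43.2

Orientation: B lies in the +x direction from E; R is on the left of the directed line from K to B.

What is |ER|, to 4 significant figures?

55.15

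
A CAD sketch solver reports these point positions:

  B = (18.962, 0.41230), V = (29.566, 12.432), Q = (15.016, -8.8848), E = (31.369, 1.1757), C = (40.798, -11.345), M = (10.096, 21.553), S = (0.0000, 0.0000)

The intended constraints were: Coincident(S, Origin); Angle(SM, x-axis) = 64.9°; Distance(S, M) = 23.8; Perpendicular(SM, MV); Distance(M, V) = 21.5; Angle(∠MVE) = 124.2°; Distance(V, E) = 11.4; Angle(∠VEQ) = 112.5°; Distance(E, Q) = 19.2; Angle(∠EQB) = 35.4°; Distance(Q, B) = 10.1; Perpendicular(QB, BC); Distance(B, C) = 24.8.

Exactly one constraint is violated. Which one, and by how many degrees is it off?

Perpendicular(QB, BC) — off by 5.30°.

S = (0.00, 0.00) ✓; SM at 64.90° ✓; |SM| = 23.80 ✓; ∠(SM, MV) = 90.00° ✓; |MV| = 21.50 ✓; ∠MVE = 124.2° ✓; |VE| = 11.40 ✓; ∠VEQ = 112.5° ✓; |EQ| = 19.20 ✓; ∠EQB = 35.40° ✓; |QB| = 10.10 ✓; ∠(QB, BC) = 95.30° ✗; |BC| = 24.80 ✓.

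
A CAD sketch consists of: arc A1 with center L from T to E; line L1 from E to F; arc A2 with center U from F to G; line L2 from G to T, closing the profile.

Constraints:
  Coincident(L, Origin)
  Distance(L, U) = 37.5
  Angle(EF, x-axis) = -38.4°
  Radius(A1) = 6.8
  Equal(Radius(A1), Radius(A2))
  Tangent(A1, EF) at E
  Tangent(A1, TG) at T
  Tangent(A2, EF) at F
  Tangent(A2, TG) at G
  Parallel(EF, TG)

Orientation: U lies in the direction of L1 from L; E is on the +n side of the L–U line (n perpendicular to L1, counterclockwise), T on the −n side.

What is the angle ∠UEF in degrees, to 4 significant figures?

10.28°

Tangency of A1 to both parallel lines with radius 6.8 puts E and T at L ± 6.8·n: E = (4.224, 5.329), T = (-4.224, -5.329). Equal radii place F and G the same way about U: F = U + 6.8·n = (33.61, -17.96), G = U − 6.8·n = (25.16, -28.62). Then cos ∠UEF = EU·EF / (|EU||EF|), giving 10.28°.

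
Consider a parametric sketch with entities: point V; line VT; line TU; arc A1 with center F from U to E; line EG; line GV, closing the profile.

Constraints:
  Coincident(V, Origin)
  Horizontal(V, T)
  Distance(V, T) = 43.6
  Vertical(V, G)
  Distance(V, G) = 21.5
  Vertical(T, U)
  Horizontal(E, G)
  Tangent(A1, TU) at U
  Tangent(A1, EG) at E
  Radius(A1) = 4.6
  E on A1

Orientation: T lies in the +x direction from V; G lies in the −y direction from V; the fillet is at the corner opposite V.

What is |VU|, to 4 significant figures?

46.76

The virtual corner opposite V is at (43.60, -21.50). Since A1 is tangent to TU there, FU ⟂ TU and since A1 is tangent to EG there, FE ⟂ EG, with radius 4.6, so the center F sits 4.6 in from both sides at F = (39.00, -16.90). That places the tangent points at U = (43.60, -16.90) on TU and E = (39.00, -21.50) on EG. Then |VU| = |U − V| = 46.76.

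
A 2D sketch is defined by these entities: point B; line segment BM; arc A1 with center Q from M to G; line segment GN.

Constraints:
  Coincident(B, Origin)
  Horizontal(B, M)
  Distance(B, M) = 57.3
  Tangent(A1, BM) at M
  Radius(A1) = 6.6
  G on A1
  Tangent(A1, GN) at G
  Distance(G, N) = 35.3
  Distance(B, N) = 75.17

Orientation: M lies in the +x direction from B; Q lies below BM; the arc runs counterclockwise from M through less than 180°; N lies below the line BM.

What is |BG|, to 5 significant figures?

51.775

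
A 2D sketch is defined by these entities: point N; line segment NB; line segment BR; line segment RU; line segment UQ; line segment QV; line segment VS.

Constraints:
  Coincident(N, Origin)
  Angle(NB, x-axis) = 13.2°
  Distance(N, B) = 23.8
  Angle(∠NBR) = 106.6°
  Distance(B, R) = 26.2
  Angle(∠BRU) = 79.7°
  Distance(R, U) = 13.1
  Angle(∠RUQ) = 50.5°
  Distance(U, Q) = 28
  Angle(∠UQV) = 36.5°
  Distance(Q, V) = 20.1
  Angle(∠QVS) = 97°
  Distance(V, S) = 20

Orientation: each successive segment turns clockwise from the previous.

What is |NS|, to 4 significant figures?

30.71

N is at the origin; NB runs at 13.2° with length 23.8, so B = (23.17, 5.435). ∠NBR = 106.6° gives BR at -60.20° from the x-axis; with |BR| = 26.2, R = (36.19, -17.30). ∠BRU = 79.7° gives RU at -160.5° from the x-axis; with |RU| = 13.1, U = (23.84, -21.67). ∠RUQ = 50.5° gives UQ at 70.00° from the x-axis; with |UQ| = 28.0, Q = (33.42, 4.638). ∠UQV = 36.5° gives QV at -73.50° from the x-axis; with |QV| = 20.1, V = (39.13, -14.63). ∠QVS = 97.0° gives VS at -156.5° from the x-axis; with |VS| = 20.0, S = (20.79, -22.61). Then |NS| = |S − N| = 30.71.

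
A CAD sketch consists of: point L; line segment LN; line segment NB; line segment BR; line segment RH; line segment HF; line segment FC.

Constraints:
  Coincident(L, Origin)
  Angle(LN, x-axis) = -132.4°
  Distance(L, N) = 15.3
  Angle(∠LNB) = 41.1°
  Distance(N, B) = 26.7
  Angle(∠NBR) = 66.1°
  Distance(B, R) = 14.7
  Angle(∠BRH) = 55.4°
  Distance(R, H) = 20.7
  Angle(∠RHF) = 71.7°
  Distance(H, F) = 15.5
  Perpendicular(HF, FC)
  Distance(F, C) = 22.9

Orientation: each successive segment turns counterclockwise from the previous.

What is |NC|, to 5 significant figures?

33.564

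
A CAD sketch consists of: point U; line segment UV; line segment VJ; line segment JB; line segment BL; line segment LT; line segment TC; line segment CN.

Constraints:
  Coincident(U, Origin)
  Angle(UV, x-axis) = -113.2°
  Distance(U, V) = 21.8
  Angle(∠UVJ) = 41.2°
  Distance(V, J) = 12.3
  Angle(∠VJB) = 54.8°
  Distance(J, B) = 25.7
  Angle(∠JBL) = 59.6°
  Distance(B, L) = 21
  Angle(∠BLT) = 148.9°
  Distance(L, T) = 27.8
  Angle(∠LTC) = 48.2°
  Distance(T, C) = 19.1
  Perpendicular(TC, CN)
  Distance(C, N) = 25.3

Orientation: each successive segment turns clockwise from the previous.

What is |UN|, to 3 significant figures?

31.9

U is at the origin; UV runs at -113.2° with length 21.8, so V = (-8.59, -20.0). ∠UVJ = 41.2° gives VJ at 108° from the x-axis; with |VJ| = 12.3, J = (-12.4, -8.34). ∠VJB = 54.8° gives JB at -17.2° from the x-axis; with |JB| = 25.7, B = (12.2, -15.9). ∠JBL = 59.6° gives BL at -138° from the x-axis; with |BL| = 21.0, L = (-3.35, -30.1). ∠BLT = 148.9° gives LT at -169° from the x-axis; with |LT| = 27.8, T = (-30.6, -35.5). ∠LTC = 48.2° gives TC at 59.5° from the x-axis; with |TC| = 19.1, C = (-20.9, -19.1). The perpendicularity gives CN at right angles to TC, so CN runs at -30.5°; with |CN| = 25.3, N = (0.886, -31.9). Then |UN| = |N − U| = 31.9.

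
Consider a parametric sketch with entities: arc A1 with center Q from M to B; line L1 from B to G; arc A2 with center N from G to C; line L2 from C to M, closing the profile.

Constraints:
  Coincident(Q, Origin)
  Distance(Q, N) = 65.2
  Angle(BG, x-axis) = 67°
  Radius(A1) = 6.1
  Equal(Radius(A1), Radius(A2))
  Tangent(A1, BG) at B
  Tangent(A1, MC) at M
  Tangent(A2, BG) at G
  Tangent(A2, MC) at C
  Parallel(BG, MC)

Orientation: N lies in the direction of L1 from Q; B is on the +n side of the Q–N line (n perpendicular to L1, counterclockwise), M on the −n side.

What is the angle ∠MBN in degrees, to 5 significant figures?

84.655°

The slot axis is L1's direction at 67.0°, so u = (cos 67.0°, sin 67.0°) = (0.39073, 0.92050) and n = (−sin 67.0°, cos 67.0°) = (-0.92050, 0.39073). Q is at the origin and N lies 65.2 along u from Q, so N = 65.2·u = (25.476, 60.017). Tangency of A1 to both parallel lines with radius 6.1 puts B and M at Q ± 6.1·n: B = (-5.6151, 2.3835), M = (5.6151, -2.3835). Then cos ∠MBN = BM·BN / (|BM||BN|), giving 84.655°.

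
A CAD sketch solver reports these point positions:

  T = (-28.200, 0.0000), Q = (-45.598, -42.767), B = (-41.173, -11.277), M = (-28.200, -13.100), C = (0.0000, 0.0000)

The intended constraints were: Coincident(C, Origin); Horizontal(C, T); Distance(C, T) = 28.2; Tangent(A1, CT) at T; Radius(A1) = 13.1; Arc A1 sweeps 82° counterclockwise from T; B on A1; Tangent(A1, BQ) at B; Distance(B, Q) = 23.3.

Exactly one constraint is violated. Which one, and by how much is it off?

Distance(B, Q) = 23.3 — off by 8.50.

C = (0.00, 0.00) ✓; C.y = 0.00, T.y = 0.00 ✓; |CT| = 28.20 ✓; ∠(MT, TC) = 90.00° ✓; |MT| = 13.10 ✓; bearing(M→B) − bearing(M→T) = 82.00° ✓; |MB| = 13.10 ✓; ∠(MB, BQ) = 90.00° ✓; |BQ| = 31.80 ✗.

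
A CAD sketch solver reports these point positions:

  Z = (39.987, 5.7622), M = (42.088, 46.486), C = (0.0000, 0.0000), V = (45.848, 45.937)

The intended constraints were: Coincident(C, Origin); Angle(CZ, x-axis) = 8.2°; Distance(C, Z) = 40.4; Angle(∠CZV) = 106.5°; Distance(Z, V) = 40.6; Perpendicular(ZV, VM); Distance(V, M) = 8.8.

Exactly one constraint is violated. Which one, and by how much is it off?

Distance(V, M) = 8.8 — off by 5.00.

C = (0.00, 0.00) ✓; CZ at 8.200° ✓; |CZ| = 40.40 ✓; ∠CZV = 106.5° ✓; |ZV| = 40.60 ✓; ∠(ZV, VM) = 89.99° ✓; |VM| = 3.800 ✗.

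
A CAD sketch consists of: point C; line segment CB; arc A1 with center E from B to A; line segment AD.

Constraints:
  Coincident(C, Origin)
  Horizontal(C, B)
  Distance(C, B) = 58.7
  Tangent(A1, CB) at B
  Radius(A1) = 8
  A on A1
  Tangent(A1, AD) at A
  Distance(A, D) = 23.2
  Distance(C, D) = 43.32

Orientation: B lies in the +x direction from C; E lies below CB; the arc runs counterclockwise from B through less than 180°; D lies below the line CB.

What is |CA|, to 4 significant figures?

52.56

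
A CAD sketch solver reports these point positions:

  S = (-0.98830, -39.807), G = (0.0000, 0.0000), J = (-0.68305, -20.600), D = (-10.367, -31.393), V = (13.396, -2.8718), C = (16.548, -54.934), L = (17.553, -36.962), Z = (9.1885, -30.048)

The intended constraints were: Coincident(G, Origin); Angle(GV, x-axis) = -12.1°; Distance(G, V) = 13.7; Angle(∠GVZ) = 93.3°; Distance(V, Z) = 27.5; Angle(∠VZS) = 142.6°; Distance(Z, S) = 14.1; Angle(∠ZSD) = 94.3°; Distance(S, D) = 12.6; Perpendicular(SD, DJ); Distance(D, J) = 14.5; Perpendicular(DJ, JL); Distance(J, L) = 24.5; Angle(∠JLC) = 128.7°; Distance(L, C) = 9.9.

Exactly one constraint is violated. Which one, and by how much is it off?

Distance(L, C) = 9.9 — off by 8.10.

G = (0.00, 0.00) ✓; GV at -12.10° ✓; |GV| = 13.70 ✓; ∠GVZ = 93.30° ✓; |VZ| = 27.50 ✓; ∠VZS = 142.6° ✓; |ZS| = 14.10 ✓; ∠ZSD = 94.30° ✓; |SD| = 12.60 ✓; ∠(SD, DJ) = 90.00° ✓; |DJ| = 14.50 ✓; ∠(DJ, JL) = 90.00° ✓; |JL| = 24.50 ✓; ∠JLC = 128.7° ✓; |LC| = 18.00 ✗.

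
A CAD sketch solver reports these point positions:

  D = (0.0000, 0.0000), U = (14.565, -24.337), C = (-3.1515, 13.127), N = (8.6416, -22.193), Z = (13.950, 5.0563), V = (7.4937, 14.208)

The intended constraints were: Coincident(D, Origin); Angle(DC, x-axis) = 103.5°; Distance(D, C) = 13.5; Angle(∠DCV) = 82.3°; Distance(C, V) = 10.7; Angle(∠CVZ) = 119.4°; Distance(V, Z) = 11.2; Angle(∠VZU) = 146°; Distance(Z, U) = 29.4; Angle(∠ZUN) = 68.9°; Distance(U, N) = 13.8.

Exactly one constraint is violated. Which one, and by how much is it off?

Distance(U, N) = 13.8 — off by 7.50.

D = (0.00, 0.00) ✓; DC at 103.5° ✓; |DC| = 13.50 ✓; ∠DCV = 82.30° ✓; |CV| = 10.70 ✓; ∠CVZ = 119.4° ✓; |VZ| = 11.20 ✓; ∠VZU = 146.0° ✓; |ZU| = 29.40 ✓; ∠ZUN = 68.90° ✓; |UN| = 6.299 ✗.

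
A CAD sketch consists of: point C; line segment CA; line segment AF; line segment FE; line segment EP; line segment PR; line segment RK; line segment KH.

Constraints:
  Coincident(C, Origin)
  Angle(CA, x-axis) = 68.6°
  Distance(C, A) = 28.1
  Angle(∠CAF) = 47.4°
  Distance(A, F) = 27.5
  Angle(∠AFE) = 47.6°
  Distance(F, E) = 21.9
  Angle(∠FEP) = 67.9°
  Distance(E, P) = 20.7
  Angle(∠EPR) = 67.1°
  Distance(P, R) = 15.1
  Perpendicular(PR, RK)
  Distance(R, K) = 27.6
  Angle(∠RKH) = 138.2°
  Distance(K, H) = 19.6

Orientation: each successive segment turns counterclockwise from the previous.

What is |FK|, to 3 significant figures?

25.5

∠EPR = 67.1° gives PR at -161° from the x-axis; with |PR| = 15.1, R = (-8.53, 22.3). PR is perpendicular to RK, so RK runs at -71.4°; with |RK| = 27.6, K = (0.274, -3.85). Then |FK| = |K − F| = 25.5.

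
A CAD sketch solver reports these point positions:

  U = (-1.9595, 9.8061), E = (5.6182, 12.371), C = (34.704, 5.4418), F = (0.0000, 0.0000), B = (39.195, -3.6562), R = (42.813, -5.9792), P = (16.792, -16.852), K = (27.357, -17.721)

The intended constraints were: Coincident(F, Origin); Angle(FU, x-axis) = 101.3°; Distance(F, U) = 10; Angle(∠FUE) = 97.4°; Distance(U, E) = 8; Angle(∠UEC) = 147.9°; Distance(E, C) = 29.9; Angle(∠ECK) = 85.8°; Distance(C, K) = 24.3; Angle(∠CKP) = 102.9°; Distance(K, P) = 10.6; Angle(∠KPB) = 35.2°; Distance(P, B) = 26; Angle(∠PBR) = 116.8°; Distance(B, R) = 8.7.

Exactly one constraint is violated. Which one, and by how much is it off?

Distance(B, R) = 8.7 — off by 4.40.

F = (0.00, 0.00) ✓; FU at 101.3° ✓; |FU| = 10.00 ✓; ∠FUE = 97.40° ✓; |UE| = 8.000 ✓; ∠UEC = 147.9° ✓; |EC| = 29.90 ✓; ∠ECK = 85.80° ✓; |CK| = 24.30 ✓; ∠CKP = 102.9° ✓; |KP| = 10.60 ✓; ∠KPB = 35.20° ✓; |PB| = 26.00 ✓; ∠PBR = 116.8° ✓; |BR| = 4.300 ✗.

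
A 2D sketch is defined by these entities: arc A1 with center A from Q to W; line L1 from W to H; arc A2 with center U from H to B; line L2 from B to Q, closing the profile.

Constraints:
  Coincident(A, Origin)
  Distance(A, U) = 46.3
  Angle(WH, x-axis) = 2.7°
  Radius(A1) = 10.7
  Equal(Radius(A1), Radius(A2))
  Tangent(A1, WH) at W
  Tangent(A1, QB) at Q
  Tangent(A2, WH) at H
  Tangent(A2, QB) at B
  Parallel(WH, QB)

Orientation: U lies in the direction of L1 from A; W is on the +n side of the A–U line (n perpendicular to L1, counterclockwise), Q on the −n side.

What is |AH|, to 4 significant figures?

47.52

Tangency of A1 to both parallel lines with radius 10.7 puts W and Q at A ± 10.7·n: W = (-0.5040, 10.69), Q = (0.5040, -10.69). Equal radii place H and B the same way about U: H = U + 10.7·n = (45.74, 12.87), B = U − 10.7·n = (46.75, -8.507). Then |AH| = |H − A| = 47.52.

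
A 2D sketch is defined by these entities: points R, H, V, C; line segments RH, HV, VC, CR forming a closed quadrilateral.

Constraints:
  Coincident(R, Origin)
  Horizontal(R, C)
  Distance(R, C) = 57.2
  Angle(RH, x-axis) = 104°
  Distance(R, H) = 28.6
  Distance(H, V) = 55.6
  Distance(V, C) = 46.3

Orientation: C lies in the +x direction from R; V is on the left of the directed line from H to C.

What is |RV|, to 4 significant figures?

64.27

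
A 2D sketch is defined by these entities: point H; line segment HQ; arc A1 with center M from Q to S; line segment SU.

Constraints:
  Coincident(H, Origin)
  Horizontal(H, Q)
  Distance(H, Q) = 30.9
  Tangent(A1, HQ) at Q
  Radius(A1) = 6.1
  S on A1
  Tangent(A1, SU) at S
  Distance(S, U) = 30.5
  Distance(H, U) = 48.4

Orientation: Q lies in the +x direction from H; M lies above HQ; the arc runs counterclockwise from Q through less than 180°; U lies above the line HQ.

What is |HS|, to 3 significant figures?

37.6

Checks: |MS| = 6.100 ✓; ∠(MS, SU) = 90.00° ✓; |SU| = 30.50 ✓; |HU| = 48.40 ✓.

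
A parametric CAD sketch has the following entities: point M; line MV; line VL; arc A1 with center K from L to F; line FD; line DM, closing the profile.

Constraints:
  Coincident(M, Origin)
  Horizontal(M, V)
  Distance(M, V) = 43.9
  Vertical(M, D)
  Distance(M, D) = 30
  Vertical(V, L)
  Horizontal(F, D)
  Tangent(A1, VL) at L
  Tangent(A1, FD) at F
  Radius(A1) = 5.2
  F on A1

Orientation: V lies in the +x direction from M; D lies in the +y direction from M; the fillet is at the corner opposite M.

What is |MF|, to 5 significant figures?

48.966

M is at the origin; MV is horizontal with |MV| = 43.9 and V on the +x side, so V = (43.900, 0.0000). MD is vertical with |MD| = 30.0 and D on the +y side, so D = (0.0000, 30.000). The virtual corner opposite M is at (43.900, 30.000). Tangency of A1 to VL means the radius KL is perpendicular to VL and the tangent condition forces KF to be normal to FD, with radius 5.2, so the center K sits 5.2 in from both sides at K = (38.700, 24.800). That places the tangent points at L = (43.900, 24.800) on VL and F = (38.700, 30.000) on FD. Then |MF| = |F − M| = 48.966.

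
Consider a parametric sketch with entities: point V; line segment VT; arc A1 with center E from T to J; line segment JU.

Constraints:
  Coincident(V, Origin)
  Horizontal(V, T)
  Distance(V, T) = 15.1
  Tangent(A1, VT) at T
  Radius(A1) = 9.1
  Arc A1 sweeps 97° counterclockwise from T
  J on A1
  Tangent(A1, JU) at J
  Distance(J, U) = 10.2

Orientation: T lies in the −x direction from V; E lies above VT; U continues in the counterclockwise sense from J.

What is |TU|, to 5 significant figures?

21.774

On A1, T sits at bearing -90° from E; a 97° counterclockwise sweep puts J at bearing 7°, so J = E + 9.1·(cos 7°, sin 7°) = (-6.0678, 10.209). Tangency of A1 to JU means the radius EJ is perpendicular to JU, so JU runs along (−sin 7°, cos 7°); with |JU| = 10.2, U = (-7.3109, 20.333). Then |TU| = |U − T| = 21.774.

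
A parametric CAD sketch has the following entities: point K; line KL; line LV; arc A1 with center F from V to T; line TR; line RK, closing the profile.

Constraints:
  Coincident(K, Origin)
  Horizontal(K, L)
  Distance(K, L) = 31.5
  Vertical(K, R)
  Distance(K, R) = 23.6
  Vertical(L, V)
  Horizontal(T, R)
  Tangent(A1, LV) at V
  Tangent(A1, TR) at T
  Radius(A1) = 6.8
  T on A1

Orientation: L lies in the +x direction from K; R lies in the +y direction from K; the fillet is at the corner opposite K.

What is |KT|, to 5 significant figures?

34.162

K is at the origin; K and L share the same y with |KL| = 31.5 and L on the +x side, so L = (31.500, 0.0000). KR is vertical with |KR| = 23.6 and R on the +y side, so R = (0.0000, 23.600). The virtual corner opposite K is at (31.500, 23.600). Tangency of A1 to LV means the radius FV is perpendicular to LV and tangency of A1 to TR means the radius FT is perpendicular to TR, with radius 6.8, so the center F sits 6.8 in from both sides at F = (24.700, 16.800). That places the tangent points at V = (31.500, 16.800) on LV and T = (24.700, 23.600) on TR. Then |KT| = |T − K| = 34.162.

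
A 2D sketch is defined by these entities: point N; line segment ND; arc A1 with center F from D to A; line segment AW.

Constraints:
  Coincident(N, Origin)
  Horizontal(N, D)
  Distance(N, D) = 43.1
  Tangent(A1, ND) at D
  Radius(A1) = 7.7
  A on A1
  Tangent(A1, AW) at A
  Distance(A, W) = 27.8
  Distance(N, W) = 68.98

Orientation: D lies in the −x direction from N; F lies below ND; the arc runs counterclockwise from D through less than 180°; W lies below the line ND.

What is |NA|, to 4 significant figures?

50.13

Checks: ∠(FD, DN) = 90.00° ✓; |FD| = 7.700 ✓; |FA| = 7.700 ✓; ∠(FA, AW) = 90.00° ✓; |AW| = 27.80 ✓; |NW| = 68.98 ✓.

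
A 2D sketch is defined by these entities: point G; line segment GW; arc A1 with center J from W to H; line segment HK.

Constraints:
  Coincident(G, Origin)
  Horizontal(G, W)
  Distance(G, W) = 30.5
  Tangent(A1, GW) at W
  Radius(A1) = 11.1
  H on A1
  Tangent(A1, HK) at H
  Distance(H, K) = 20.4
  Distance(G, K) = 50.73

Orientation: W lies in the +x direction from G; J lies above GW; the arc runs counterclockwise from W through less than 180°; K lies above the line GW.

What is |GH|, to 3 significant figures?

43.4

Checks: G.y = 0.00, W.y = 0.00 ✓; |JH| = 11.10 ✓; ∠(JH, HK) = 90.00° ✓; |HK| = 20.40 ✓; |GK| = 50.73 ✓.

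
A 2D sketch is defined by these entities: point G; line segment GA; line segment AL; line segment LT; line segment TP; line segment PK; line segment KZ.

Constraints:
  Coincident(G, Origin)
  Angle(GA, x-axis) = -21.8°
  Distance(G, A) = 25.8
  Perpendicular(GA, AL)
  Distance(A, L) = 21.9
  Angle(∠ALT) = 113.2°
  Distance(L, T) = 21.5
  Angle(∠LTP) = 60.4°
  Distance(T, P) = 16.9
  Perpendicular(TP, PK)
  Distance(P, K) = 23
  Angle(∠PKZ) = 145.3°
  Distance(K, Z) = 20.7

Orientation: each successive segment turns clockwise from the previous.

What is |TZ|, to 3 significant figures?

40.3

G is at the origin; GA runs at -21.8° with length 25.8, so A = (24.0, -9.58). GA is perpendicular to AL, so AL runs at -112°; with |AL| = 21.9, L = (15.8, -29.9). ∠ALT = 113.2° gives LT at -179° from the x-axis; with |LT| = 21.5, T = (-5.67, -30.4). ∠LTP = 60.4° gives TP at 61.8° from the x-axis; with |TP| = 16.9, P = (2.31, -15.5). TP is perpendicular to PK, so PK runs at -28.2°; with |PK| = 23.0, K = (22.6, -26.4). ∠PKZ = 145.3° gives KZ at -62.9° from the x-axis; with |KZ| = 20.7, Z = (32.0, -44.8). Then |TZ| = |Z − T| = 40.3.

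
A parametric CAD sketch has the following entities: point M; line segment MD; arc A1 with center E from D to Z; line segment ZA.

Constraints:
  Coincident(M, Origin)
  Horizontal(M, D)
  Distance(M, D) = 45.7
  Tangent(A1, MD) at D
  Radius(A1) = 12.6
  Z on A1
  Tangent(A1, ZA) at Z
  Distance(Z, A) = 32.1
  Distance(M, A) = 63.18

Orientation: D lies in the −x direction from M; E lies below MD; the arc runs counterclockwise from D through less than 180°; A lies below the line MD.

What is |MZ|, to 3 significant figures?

59.8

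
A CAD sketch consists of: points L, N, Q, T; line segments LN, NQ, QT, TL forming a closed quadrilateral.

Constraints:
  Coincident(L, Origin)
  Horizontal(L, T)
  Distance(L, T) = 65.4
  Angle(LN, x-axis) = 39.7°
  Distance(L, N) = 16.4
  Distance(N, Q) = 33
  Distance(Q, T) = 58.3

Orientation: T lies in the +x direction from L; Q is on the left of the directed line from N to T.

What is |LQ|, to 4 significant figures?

47.95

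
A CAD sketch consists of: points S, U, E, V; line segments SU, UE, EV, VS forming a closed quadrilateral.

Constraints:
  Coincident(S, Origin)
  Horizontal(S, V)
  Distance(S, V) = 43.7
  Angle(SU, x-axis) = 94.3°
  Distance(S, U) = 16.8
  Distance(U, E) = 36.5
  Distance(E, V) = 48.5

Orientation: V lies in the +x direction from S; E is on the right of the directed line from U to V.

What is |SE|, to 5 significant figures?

19.750

S is at the origin; SV is horizontal with |SV| = 43.7 and V in +x, so V = (43.7, 0). SU runs at 94.3° with |SU| = 16.8, so U = (-1.2596, 16.753). E is determined by |UE| = 36.5 and |EV| = 48.5 together: it lies at the intersection of circle(U, 36.5) and circle(V, 48.5). With |UV| = 47.979, the foot of the radical line on UV is 13.360 from U and the perpendicular offset is √(36.5² − 13.360²) = 33.967. Taking the right-of-UV solution: E = (-0.60045, -19.741).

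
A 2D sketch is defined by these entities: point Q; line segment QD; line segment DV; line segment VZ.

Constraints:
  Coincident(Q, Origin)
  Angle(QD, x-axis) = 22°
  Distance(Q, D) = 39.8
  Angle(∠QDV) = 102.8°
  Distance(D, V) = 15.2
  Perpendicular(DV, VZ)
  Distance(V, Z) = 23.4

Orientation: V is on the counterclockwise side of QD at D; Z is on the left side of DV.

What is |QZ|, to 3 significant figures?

28.5

∠QDV = 102.8°, so DV runs at 22.0° + (180° − 102.8°) = 99.2° from the x-axis; with |DV| = 15.2, V = D + 15.2·(cos 99.2°, sin 99.2°) = (34.5, 29.9). DV ⟂ VZ; with |VZ| = 23.4 on the left of DV, Z = V + 23.4·(-0.987, -0.160) = (11.4, 26.2). Then |QZ| = |Z − Q| = 28.5.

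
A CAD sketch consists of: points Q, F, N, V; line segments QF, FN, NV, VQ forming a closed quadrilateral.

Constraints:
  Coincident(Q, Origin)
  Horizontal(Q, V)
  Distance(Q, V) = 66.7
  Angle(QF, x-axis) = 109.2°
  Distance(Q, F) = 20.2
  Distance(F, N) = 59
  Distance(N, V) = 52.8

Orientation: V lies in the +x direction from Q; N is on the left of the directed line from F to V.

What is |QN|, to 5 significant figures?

65.655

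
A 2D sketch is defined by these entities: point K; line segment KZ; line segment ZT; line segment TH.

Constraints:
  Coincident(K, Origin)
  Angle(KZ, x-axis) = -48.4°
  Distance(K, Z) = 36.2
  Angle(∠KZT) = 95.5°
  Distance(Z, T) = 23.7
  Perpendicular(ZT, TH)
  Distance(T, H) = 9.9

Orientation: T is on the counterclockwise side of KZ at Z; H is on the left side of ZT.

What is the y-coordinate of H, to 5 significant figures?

-5.1072

∠KZT = 95.5°, so ZT runs at -48.4° + (180° − 95.5°) = 36.100° from the x-axis; with |ZT| = 23.7, T = Z + 23.7·(cos 36.100°, sin 36.100°) = (43.183, -13.106). ZT ⟂ TH; with |TH| = 9.9 on the left of ZT, H = T + 9.9·(-0.58920, 0.80799) = (37.350, -5.1072). So H.y = -5.1072.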